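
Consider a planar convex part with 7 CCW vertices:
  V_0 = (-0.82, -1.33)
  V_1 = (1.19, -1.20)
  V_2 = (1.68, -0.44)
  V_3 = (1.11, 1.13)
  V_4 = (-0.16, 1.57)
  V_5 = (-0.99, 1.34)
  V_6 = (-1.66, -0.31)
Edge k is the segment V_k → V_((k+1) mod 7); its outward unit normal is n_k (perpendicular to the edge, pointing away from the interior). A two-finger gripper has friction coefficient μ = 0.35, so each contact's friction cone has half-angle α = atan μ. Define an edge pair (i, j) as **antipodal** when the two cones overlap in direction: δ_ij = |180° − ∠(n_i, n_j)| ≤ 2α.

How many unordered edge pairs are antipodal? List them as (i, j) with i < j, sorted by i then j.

α = atan 0.35 = 19.29°;  2α = 38.58°
n_0 = (+0.0645, -0.9979)
n_1 = (+0.8405, -0.5419)
n_2 = (+0.9400, +0.3413)
n_3 = (+0.3274, +0.9449)
n_4 = (-0.2670, +0.9637)
n_5 = (-0.9265, +0.3762)
n_6 = (-0.7719, -0.6357)
  (0,1): δ = 126.51°  ·
  (0,2): δ = 73.75°  ·
  (0,3): δ = 22.81°  ✓
  (0,4): δ = 11.79°  ✓
  (0,5): δ = 64.20°  ·
  (0,6): δ = 125.77°  ·
  (1,2): δ = 127.23°  ·
  (1,3): δ = 76.30°  ·
  (1,4): δ = 41.70°  ·
  (1,5): δ = 10.71°  ✓
  (1,6): δ = 72.28°  ·
  (2,3): δ = 129.06°  ·
  (2,4): δ = 94.47°  ·
  (2,5): δ = 42.05°  ·
  (2,6): δ = 19.52°  ✓
  (3,4): δ = 145.40°  ·
  (3,5): δ = 92.99°  ·
  (3,6): δ = 31.42°  ✓
  (4,5): δ = 127.59°  ·
  (4,6): δ = 66.02°  ·
  (5,6): δ = 118.43°  ·
antipodal pairs: 5

count = 5; pairs: (0,3), (0,4), (1,5), (2,6), (3,6)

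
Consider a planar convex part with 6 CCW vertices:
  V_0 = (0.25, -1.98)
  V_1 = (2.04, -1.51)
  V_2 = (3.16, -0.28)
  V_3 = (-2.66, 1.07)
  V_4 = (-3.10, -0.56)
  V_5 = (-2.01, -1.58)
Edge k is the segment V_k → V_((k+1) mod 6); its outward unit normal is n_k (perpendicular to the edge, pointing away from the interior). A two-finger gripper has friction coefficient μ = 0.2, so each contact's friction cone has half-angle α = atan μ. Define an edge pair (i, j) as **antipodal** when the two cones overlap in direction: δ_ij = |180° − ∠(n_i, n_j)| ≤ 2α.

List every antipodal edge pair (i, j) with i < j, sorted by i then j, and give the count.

α = atan 0.2 = 11.31°;  2α = 22.62°
n_0 = (+0.2540, -0.9672)
n_1 = (+0.7394, -0.6733)
n_2 = (+0.2260, +0.9741)
n_3 = (-0.9654, +0.2606)
n_4 = (-0.6833, -0.7302)
n_5 = (-0.1743, -0.9847)
  (0,1): δ = 147.03°  ·
  (0,2): δ = 27.77°  ·
  (0,3): δ = 60.18°  ·
  (0,4): δ = 122.19°  ·
  (0,5): δ = 155.25°  ·
  (1,2): δ = 60.74°  ·
  (1,3): δ = 27.21°  ·
  (1,4): δ = 89.22°  ·
  (1,5): δ = 122.28°  ·
  (2,3): δ = 92.05°  ·
  (2,4): δ = 30.04°  ·
  (2,5): δ = 3.02°  ✓
  (3,4): δ = 117.99°  ·
  (3,5): δ = 84.93°  ·
  (4,5): δ = 146.94°  ·
antipodal pairs: 1

count = 1; pairs: (2,5)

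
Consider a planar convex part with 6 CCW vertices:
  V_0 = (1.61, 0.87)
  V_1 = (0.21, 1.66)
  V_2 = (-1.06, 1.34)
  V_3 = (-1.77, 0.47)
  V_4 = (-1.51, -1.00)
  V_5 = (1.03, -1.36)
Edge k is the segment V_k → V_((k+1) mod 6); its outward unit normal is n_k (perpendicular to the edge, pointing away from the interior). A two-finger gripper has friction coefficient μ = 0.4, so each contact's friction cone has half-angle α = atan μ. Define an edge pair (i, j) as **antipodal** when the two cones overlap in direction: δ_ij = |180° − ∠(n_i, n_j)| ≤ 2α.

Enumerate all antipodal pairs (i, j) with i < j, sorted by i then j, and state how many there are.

α = atan 0.4 = 21.80°;  2α = 43.60°
n_0 = (+0.4914, +0.8709)
n_1 = (-0.2443, +0.9697)
n_2 = (-0.7748, +0.6323)
n_3 = (-0.9847, -0.1742)
n_4 = (-0.1403, -0.9901)
n_5 = (+0.9678, -0.2517)
  (0,1): δ = 136.42°  ·
  (0,2): δ = 99.78°  ·
  (0,3): δ = 50.53°  ·
  (0,4): δ = 21.37°  ✓
  (0,5): δ = 104.86°  ·
  (1,2): δ = 143.36°  ·
  (1,3): δ = 94.11°  ·
  (1,4): δ = 22.21°  ✓
  (1,5): δ = 61.28°  ·
  (2,3): δ = 130.75°  ·
  (2,4): δ = 58.85°  ·
  (2,5): δ = 24.64°  ✓
  (3,4): δ = 108.10°  ·
  (3,5): δ = 24.61°  ✓
  (4,5): δ = 96.51°  ·
antipodal pairs: 4

count = 4; pairs: (0,4), (1,4), (2,5), (3,5)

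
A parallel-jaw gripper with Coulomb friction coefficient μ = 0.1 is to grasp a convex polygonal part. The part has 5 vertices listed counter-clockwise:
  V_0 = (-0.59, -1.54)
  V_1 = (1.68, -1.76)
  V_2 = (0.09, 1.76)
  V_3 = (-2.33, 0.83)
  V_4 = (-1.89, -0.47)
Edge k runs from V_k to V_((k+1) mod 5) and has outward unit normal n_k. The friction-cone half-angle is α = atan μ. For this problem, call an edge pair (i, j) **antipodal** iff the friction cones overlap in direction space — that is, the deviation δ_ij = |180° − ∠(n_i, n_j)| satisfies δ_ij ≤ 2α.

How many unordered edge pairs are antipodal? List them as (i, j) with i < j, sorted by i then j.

α = atan 0.1 = 5.71°;  2α = 11.42°
n_0 = (-0.0965, -0.9953)
n_1 = (+0.9113, +0.4117)
n_2 = (-0.3587, +0.9334)
n_3 = (-0.9472, -0.3206)
n_4 = (-0.6355, -0.7721)
  (0,1): δ = 60.16°  ·
  (0,2): δ = 26.56°  ·
  (0,3): δ = 114.23°  ·
  (0,4): δ = 146.08°  ·
  (1,2): δ = 93.29°  ·
  (1,3): δ = 5.61°  ✓
  (1,4): δ = 26.23°  ·
  (2,3): δ = 92.32°  ·
  (2,4): δ = 60.48°  ·
  (3,4): δ = 148.16°  ·
antipodal pairs: 1

count = 1; pairs: (1,3)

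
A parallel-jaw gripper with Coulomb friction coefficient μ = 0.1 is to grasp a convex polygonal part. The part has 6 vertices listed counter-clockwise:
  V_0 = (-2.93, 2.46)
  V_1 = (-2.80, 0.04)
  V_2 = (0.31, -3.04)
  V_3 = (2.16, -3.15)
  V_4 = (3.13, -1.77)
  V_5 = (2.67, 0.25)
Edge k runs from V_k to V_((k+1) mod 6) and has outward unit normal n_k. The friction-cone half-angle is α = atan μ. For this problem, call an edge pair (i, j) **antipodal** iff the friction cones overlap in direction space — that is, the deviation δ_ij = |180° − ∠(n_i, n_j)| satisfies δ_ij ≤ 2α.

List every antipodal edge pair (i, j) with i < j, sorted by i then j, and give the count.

α = atan 0.1 = 5.71°;  2α = 11.42°
n_0 = (-0.9986, -0.0536)
n_1 = (-0.7037, -0.7105)
n_2 = (-0.0594, -0.9982)
n_3 = (+0.8181, -0.5751)
n_4 = (+0.9750, +0.2220)
n_5 = (+0.3671, +0.9302)
  (0,1): δ = 137.80°  ·
  (0,2): δ = 96.48°  ·
  (0,3): δ = 38.18°  ·
  (0,4): δ = 9.75°  ✓
  (0,5): δ = 65.39°  ·
  (1,2): δ = 138.68°  ·
  (1,3): δ = 80.38°  ·
  (1,4): δ = 32.45°  ·
  (1,5): δ = 23.19°  ·
  (2,3): δ = 121.70°  ·
  (2,4): δ = 73.77°  ·
  (2,5): δ = 18.13°  ·
  (3,4): δ = 132.07°  ·
  (3,5): δ = 76.43°  ·
  (4,5): δ = 124.37°  ·
antipodal pairs: 1

count = 1; pairs: (0,4)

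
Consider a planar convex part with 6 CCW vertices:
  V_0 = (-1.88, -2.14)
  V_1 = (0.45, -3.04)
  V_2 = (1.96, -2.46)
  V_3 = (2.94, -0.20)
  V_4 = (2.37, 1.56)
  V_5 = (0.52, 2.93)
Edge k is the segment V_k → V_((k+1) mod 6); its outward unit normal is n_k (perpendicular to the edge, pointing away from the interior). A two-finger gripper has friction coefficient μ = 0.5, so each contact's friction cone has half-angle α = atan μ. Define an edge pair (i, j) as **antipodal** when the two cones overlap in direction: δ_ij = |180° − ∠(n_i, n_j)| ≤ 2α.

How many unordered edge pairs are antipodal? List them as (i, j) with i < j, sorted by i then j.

α = atan 0.5 = 26.57°;  2α = 53.13°
n_0 = (-0.3603, -0.9328)
n_1 = (+0.3586, -0.9335)
n_2 = (+0.9175, -0.3978)
n_3 = (+0.9514, +0.3081)
n_4 = (+0.5951, +0.8036)
n_5 = (-0.9038, +0.4279)
  (0,1): δ = 137.87°  ·
  (0,2): δ = 92.32°  ·
  (0,3): δ = 50.93°  ✓
  (0,4): δ = 15.40°  ✓
  (0,5): δ = 85.79°  ·
  (1,2): δ = 134.46°  ·
  (1,3): δ = 93.07°  ·
  (1,4): δ = 57.53°  ·
  (1,5): δ = 43.66°  ✓
  (2,3): δ = 138.61°  ·
  (2,4): δ = 103.08°  ·
  (2,5): δ = 1.89°  ✓
  (3,4): δ = 144.47°  ·
  (3,5): δ = 43.28°  ✓
  (4,5): δ = 78.81°  ·
antipodal pairs: 5

count = 5; pairs: (0,3), (0,4), (1,5), (2,5), (3,5)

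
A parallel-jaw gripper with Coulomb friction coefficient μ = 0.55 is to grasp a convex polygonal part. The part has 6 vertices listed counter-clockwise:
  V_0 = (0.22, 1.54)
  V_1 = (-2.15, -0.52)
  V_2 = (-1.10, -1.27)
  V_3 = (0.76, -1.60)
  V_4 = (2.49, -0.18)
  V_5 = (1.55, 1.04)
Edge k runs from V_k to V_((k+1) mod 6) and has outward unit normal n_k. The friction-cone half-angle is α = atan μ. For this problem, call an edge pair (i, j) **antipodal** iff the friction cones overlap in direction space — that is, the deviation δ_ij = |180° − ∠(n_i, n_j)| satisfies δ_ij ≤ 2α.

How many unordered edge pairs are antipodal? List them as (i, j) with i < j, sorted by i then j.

α = atan 0.55 = 28.81°;  2α = 57.62°
n_0 = (-0.6560, +0.7547)
n_1 = (-0.5812, -0.8137)
n_2 = (-0.1747, -0.9846)
n_3 = (+0.6345, -0.7730)
n_4 = (+0.7921, +0.6103)
n_5 = (+0.3519, +0.9360)
  (0,1): δ = 76.53°  ·
  (0,2): δ = 51.06°  ✓
  (0,3): δ = 1.62°  ✓
  (0,4): δ = 86.62°  ·
  (0,5): δ = 118.40°  ·
  (1,2): δ = 154.52°  ·
  (1,3): δ = 105.08°  ·
  (1,4): δ = 16.85°  ✓
  (1,5): δ = 14.93°  ✓
  (2,3): δ = 130.56°  ·
  (2,4): δ = 42.33°  ✓
  (2,5): δ = 10.54°  ✓
  (3,4): δ = 91.77°  ·
  (3,5): δ = 59.98°  ·
  (4,5): δ = 148.22°  ·
antipodal pairs: 6

count = 6; pairs: (0,2), (0,3), (1,4), (1,5), (2,4), (2,5)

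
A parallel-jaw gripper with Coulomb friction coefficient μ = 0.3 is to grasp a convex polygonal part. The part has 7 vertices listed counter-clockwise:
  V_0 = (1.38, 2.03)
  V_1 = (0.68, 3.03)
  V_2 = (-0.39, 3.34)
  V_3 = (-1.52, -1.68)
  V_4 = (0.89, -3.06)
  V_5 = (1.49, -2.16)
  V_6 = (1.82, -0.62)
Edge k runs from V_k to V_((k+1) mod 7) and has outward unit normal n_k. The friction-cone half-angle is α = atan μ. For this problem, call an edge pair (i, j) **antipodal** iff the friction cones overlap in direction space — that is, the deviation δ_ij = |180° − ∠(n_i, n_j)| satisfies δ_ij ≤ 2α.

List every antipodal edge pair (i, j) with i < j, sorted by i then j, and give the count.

α = atan 0.3 = 16.70°;  2α = 33.40°
n_0 = (+0.8192, +0.5735)
n_1 = (+0.2783, +0.9605)
n_2 = (-0.9756, +0.2196)
n_3 = (-0.4969, -0.8678)
n_4 = (+0.8321, -0.5547)
n_5 = (+0.9778, -0.2095)
n_6 = (+0.9865, +0.1638)
  (0,1): δ = 141.15°  ·
  (0,2): δ = 47.68°  ·
  (0,3): δ = 25.21°  ✓
  (0,4): δ = 111.32°  ·
  (0,5): δ = 132.91°  ·
  (0,6): δ = 154.44°  ·
  (1,2): δ = 86.53°  ·
  (1,3): δ = 13.64°  ✓
  (1,4): δ = 72.47°  ·
  (1,5): δ = 94.06°  ·
  (1,6): δ = 115.58°  ·
  (2,3): δ = 107.11°  ·
  (2,4): δ = 21.00°  ✓
  (2,5): δ = 0.59°  ✓
  (2,6): δ = 22.11°  ✓
  (3,4): δ = 93.89°  ·
  (3,5): δ = 72.30°  ·
  (3,6): δ = 50.78°  ·
  (4,5): δ = 158.40°  ·
  (4,6): δ = 136.88°  ·
  (5,6): δ = 158.48°  ·
antipodal pairs: 5

count = 5; pairs: (0,3), (1,3), (2,4), (2,5), (2,6)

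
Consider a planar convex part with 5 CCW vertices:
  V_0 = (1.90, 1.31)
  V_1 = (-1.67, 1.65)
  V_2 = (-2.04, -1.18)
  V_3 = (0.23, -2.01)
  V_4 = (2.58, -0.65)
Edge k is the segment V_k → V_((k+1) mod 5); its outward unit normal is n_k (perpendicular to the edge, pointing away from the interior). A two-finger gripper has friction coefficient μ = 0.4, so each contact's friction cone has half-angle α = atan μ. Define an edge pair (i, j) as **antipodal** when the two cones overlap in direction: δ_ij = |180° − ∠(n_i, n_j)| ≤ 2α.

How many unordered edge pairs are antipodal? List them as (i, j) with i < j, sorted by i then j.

α = atan 0.4 = 21.80°;  2α = 43.60°
n_0 = (+0.0948, +0.9955)
n_1 = (-0.9916, +0.1296)
n_2 = (-0.3434, -0.9392)
n_3 = (+0.5009, -0.8655)
n_4 = (+0.9448, +0.3278)
  (0,1): δ = 92.01°  ·
  (0,2): δ = 14.64°  ✓
  (0,3): δ = 35.50°  ✓
  (0,4): δ = 114.57°  ·
  (1,2): δ = 102.64°  ·
  (1,3): δ = 52.49°  ·
  (1,4): δ = 26.58°  ✓
  (2,3): δ = 129.86°  ·
  (2,4): δ = 50.78°  ·
  (3,4): δ = 100.93°  ·
antipodal pairs: 3

count = 3; pairs: (0,2), (0,3), (1,4)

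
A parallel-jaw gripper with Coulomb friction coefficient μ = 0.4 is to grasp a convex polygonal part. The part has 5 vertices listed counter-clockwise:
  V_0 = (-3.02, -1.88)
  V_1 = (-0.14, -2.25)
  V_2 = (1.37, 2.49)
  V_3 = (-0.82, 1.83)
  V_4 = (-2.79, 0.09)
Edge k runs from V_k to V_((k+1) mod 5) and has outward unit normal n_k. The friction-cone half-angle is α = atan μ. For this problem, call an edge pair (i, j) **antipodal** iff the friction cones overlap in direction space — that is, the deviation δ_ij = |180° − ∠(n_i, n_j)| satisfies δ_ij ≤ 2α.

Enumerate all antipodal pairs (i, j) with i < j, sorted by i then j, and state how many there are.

α = atan 0.4 = 21.80°;  2α = 43.60°
n_0 = (-0.1274, -0.9918)
n_1 = (+0.9528, -0.3035)
n_2 = (-0.2886, +0.9575)
n_3 = (-0.6620, +0.7495)
n_4 = (-0.9933, +0.1160)
  (0,1): δ = 100.35°  ·
  (0,2): δ = 24.09°  ✓
  (0,3): δ = 48.77°  ·
  (0,4): δ = 90.66°  ·
  (1,2): δ = 55.56°  ·
  (1,3): δ = 30.88°  ✓
  (1,4): δ = 11.01°  ✓
  (2,3): δ = 155.32°  ·
  (2,4): δ = 113.43°  ·
  (3,4): δ = 138.11°  ·
antipodal pairs: 3

count = 3; pairs: (0,2), (1,3), (1,4)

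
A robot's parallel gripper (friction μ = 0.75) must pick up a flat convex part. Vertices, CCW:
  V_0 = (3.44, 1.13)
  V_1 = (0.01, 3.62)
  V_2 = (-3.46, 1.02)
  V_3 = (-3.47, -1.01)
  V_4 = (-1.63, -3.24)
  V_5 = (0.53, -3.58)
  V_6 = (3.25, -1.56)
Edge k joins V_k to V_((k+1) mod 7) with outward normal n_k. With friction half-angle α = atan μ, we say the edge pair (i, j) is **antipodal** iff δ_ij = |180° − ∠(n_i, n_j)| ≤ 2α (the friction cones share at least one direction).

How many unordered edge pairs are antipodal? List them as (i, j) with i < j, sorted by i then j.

α = atan 0.75 = 36.87°;  2α = 73.74°
n_0 = (+0.5875, +0.8092)
n_1 = (-0.5996, +0.8003)
n_2 = (-1.0000, +0.0049)
n_3 = (-0.7713, -0.6364)
n_4 = (-0.1555, -0.9878)
n_5 = (+0.5962, -0.8028)
n_6 = (+0.9975, -0.0705)
  (0,1): δ = 107.18°  ·
  (0,2): δ = 54.30°  ✓
  (0,3): δ = 14.50°  ✓
  (0,4): δ = 27.03°  ✓
  (0,5): δ = 72.58°  ✓
  (0,6): δ = 121.94°  ·
  (1,2): δ = 127.13°  ·
  (1,3): δ = 87.32°  ·
  (1,4): δ = 45.79°  ✓
  (1,5): δ = 0.24°  ✓
  (1,6): δ = 49.12°  ✓
  (2,3): δ = 140.19°  ·
  (2,4): δ = 98.66°  ·
  (2,5): δ = 53.12°  ✓
  (2,6): δ = 3.76°  ✓
  (3,4): δ = 138.47°  ·
  (3,5): δ = 92.93°  ·
  (3,6): δ = 43.57°  ✓
  (4,5): δ = 134.46°  ·
  (4,6): δ = 85.09°  ·
  (5,6): δ = 130.64°  ·
antipodal pairs: 10

count = 10; pairs: (0,2), (0,3), (0,4), (0,5), (1,4), (1,5), (1,6), (2,5), (2,6), (3,6)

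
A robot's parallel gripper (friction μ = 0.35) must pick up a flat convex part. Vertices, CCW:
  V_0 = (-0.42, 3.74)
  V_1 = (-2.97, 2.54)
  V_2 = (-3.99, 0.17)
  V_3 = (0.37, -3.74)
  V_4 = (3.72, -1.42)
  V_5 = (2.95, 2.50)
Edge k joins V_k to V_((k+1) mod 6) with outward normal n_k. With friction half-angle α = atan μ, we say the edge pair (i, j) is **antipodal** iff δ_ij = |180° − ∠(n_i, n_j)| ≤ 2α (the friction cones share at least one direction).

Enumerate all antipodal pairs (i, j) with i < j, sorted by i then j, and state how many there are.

count = 5; pairs: (0,3), (1,3), (1,4), (2,4), (2,5)

α = atan 0.35 = 19.29°;  2α = 38.58°
n_0 = (-0.4258, +0.9048)
n_1 = (-0.9185, +0.3953)
n_2 = (-0.6676, -0.7445)
n_3 = (+0.5693, -0.8221)
n_4 = (+0.9812, +0.1927)
n_5 = (+0.3453, +0.9385)
  (0,1): δ = 138.49°  ·
  (0,2): δ = 67.09°  ·
  (0,3): δ = 9.50°  ✓
  (0,4): δ = 75.91°  ·
  (0,5): δ = 134.60°  ·
  (1,2): δ = 108.60°  ·
  (1,3): δ = 32.01°  ✓
  (1,4): δ = 34.40°  ✓
  (1,5): δ = 93.08°  ·
  (2,3): δ = 103.41°  ·
  (2,4): δ = 37.00°  ✓
  (2,5): δ = 21.68°  ✓
  (3,4): δ = 113.59°  ·
  (3,5): δ = 54.91°  ·
  (4,5): δ = 121.31°  ·
antipodal pairs: 5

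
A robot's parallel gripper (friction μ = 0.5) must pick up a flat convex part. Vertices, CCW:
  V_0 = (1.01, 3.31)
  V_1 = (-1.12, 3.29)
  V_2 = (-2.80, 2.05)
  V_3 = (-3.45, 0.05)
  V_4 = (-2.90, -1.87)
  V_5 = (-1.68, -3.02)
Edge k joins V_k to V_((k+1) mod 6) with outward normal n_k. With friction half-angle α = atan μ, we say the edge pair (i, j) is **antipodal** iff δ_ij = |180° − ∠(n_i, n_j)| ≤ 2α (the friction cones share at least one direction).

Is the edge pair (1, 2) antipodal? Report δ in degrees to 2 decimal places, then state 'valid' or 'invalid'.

α = atan 0.5 = 26.57°;  2α = 53.13°
edge 1: e_1 = (-1.68, -1.24);  n_1 = (-0.5939, +0.8046)
edge 2: e_2 = (-0.65, -2.00);  n_2 = (-0.9510, +0.3091)
∠(n_1, n_2) = 35.56°
δ = |180° − 35.56°| = 144.44°
144.44° > 2α = 53.13°  →  invalid

δ = 144.44°, invalid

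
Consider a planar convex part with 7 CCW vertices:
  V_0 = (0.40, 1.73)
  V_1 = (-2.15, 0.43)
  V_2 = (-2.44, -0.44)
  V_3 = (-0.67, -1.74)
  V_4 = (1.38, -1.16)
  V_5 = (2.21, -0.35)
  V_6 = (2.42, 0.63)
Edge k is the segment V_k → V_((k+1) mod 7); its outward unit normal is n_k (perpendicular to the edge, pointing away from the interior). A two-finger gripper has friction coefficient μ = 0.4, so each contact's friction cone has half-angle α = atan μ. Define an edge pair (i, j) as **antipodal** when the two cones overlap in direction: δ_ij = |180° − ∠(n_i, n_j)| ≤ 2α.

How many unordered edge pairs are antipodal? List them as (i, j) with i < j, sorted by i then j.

count = 5; pairs: (0,3), (0,4), (1,4), (1,5), (2,6)

α = atan 0.4 = 21.80°;  2α = 43.60°
n_0 = (-0.4542, +0.8909)
n_1 = (-0.9487, +0.3162)
n_2 = (-0.5920, -0.8060)
n_3 = (+0.2722, -0.9622)
n_4 = (+0.6984, -0.7157)
n_5 = (+0.9778, -0.2095)
n_6 = (+0.4782, +0.8782)
  (0,1): δ = 135.45°  ·
  (0,2): δ = 63.31°  ·
  (0,3): δ = 11.22°  ✓
  (0,4): δ = 17.29°  ✓
  (0,5): δ = 50.89°  ·
  (0,6): δ = 124.42°  ·
  (1,2): δ = 107.86°  ·
  (1,3): δ = 55.77°  ·
  (1,4): δ = 27.26°  ✓
  (1,5): δ = 6.34°  ✓
  (1,6): δ = 79.86°  ·
  (2,3): δ = 127.91°  ·
  (2,4): δ = 99.40°  ·
  (2,5): δ = 65.80°  ·
  (2,6): δ = 7.73°  ✓
  (3,4): δ = 151.50°  ·
  (3,5): δ = 117.89°  ·
  (3,6): δ = 44.37°  ·
  (4,5): δ = 146.40°  ·
  (4,6): δ = 72.87°  ·
  (5,6): δ = 106.48°  ·
antipodal pairs: 5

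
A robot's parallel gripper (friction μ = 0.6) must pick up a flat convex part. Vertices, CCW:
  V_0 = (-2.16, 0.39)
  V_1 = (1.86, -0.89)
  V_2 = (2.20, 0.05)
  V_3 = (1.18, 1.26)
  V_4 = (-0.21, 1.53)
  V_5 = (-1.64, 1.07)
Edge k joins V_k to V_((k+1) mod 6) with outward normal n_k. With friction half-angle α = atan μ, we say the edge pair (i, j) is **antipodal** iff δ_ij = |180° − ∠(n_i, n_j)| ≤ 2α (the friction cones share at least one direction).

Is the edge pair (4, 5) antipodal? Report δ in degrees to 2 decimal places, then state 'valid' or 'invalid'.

α = atan 0.6 = 30.96°;  2α = 61.93°
edge 4: e_4 = (-1.43, -0.46);  n_4 = (-0.3062, +0.9520)
edge 5: e_5 = (-0.52, -0.68);  n_5 = (-0.7944, +0.6075)
∠(n_4, n_5) = 34.76°
δ = |180° − 34.76°| = 145.24°
145.24° > 2α = 61.93°  →  invalid

δ = 145.24°, invalid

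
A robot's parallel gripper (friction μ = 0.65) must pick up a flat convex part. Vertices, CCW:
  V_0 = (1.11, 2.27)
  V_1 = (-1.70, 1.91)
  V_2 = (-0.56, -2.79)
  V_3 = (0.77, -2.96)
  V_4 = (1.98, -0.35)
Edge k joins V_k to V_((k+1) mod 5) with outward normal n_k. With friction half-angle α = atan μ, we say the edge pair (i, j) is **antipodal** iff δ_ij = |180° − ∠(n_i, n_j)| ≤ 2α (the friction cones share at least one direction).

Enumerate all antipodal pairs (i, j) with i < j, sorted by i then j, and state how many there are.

α = atan 0.65 = 33.02°;  2α = 66.05°
n_0 = (-0.1271, +0.9919)
n_1 = (-0.9718, -0.2357)
n_2 = (-0.1268, -0.9919)
n_3 = (+0.9072, -0.4206)
n_4 = (+0.9490, +0.3151)
  (0,1): δ = 83.67°  ·
  (0,2): δ = 14.58°  ✓
  (0,3): δ = 57.83°  ✓
  (0,4): δ = 101.07°  ·
  (1,2): δ = 110.92°  ·
  (1,3): δ = 38.51°  ✓
  (1,4): δ = 4.74°  ✓
  (2,3): δ = 107.59°  ·
  (2,4): δ = 64.35°  ✓
  (3,4): δ = 136.76°  ·
antipodal pairs: 5

count = 5; pairs: (0,2), (0,3), (1,3), (1,4), (2,4)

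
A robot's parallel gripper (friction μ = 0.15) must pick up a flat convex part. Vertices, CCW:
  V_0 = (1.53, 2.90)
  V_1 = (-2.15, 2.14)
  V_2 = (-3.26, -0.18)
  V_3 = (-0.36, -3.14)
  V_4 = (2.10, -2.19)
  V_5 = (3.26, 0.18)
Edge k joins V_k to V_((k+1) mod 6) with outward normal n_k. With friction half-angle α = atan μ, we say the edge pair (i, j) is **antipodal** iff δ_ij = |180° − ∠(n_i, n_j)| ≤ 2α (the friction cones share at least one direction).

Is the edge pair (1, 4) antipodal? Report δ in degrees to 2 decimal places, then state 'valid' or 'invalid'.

α = atan 0.15 = 8.53°;  2α = 17.06°
edge 1: e_1 = (-1.11, -2.32);  n_1 = (-0.9021, +0.4316)
edge 4: e_4 = (+1.16, +2.37);  n_4 = (+0.8982, -0.4396)
∠(n_1, n_4) = 179.49°
δ = |180° − 179.49°| = 0.51°
0.51° ≤ 2α = 17.06°  →  valid

δ = 0.51°, valid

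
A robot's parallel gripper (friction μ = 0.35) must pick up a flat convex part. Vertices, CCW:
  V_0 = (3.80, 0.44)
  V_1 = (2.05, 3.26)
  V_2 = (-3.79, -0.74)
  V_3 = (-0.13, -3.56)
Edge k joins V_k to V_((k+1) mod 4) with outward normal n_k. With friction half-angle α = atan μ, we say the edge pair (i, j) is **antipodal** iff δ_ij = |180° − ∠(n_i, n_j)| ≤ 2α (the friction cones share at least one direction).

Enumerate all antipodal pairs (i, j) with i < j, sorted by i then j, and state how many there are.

α = atan 0.35 = 19.29°;  2α = 38.58°
n_0 = (+0.8497, +0.5273)
n_1 = (-0.5651, +0.8250)
n_2 = (-0.6103, -0.7921)
n_3 = (+0.7133, -0.7008)
  (0,1): δ = 87.41°  ·
  (0,2): δ = 20.56°  ✓
  (0,3): δ = 103.68°  ·
  (1,2): δ = 72.02°  ·
  (1,3): δ = 11.10°  ✓
  (2,3): δ = 96.88°  ·
antipodal pairs: 2

count = 2; pairs: (0,2), (1,3)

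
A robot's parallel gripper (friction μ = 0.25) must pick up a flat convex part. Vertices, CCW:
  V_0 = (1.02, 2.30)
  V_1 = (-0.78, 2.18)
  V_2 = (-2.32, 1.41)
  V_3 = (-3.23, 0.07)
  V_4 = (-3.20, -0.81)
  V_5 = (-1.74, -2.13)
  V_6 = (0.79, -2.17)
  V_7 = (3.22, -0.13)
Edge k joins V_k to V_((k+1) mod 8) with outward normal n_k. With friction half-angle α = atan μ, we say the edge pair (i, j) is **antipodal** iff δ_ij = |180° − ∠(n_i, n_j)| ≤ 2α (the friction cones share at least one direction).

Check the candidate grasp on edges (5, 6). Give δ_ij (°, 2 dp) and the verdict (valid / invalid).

δ = 139.08°, invalid

α = atan 0.25 = 14.04°;  2α = 28.07°
edge 5: e_5 = (+2.53, -0.04);  n_5 = (-0.0158, -0.9999)
edge 6: e_6 = (+2.43, +2.04);  n_6 = (+0.6430, -0.7659)
∠(n_5, n_6) = 40.92°
δ = |180° − 40.92°| = 139.08°
139.08° > 2α = 28.07°  →  invalid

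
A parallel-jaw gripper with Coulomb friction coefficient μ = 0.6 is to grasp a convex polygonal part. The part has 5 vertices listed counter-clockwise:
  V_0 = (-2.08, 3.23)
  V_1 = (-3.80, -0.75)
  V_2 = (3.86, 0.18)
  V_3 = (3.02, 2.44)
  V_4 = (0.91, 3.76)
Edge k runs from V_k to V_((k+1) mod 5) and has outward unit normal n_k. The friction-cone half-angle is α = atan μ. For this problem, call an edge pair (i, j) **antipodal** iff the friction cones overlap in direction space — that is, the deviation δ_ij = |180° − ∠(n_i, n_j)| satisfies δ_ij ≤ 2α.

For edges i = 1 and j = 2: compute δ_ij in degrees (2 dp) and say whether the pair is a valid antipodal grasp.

δ = 76.53°, invalid

α = atan 0.6 = 30.96°;  2α = 61.93°
edge 1: e_1 = (+7.66, +0.93);  n_1 = (+0.1205, -0.9927)
edge 2: e_2 = (-0.84, +2.26);  n_2 = (+0.9373, +0.3484)
∠(n_1, n_2) = 103.47°
δ = |180° − 103.47°| = 76.53°
76.53° > 2α = 61.93°  →  invalid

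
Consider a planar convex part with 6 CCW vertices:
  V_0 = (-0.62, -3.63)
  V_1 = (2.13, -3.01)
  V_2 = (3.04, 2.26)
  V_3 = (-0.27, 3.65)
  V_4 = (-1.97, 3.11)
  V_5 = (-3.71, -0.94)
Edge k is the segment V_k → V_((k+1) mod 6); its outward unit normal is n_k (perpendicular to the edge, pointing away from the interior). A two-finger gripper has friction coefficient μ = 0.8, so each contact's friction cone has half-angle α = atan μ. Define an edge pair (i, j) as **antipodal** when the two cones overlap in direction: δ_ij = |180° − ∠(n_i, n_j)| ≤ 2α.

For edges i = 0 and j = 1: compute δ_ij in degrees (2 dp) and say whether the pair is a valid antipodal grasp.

α = atan 0.8 = 38.66°;  2α = 77.32°
edge 0: e_0 = (+2.75, +0.62);  n_0 = (+0.2199, -0.9755)
edge 1: e_1 = (+0.91, +5.27);  n_1 = (+0.9854, -0.1702)
∠(n_0, n_1) = 67.50°
δ = |180° − 67.50°| = 112.50°
112.50° > 2α = 77.32°  →  invalid

δ = 112.50°, invalid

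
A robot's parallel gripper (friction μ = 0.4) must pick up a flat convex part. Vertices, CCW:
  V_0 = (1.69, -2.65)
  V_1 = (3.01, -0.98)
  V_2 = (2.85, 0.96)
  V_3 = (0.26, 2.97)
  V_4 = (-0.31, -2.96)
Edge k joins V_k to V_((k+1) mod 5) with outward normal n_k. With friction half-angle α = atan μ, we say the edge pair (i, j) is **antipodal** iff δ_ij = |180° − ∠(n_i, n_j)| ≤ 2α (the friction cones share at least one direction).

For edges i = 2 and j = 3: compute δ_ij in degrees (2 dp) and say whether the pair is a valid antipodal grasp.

δ = 57.68°, invalid

α = atan 0.4 = 21.80°;  2α = 43.60°
edge 2: e_2 = (-2.59, +2.01);  n_2 = (+0.6131, +0.7900)
edge 3: e_3 = (-0.57, -5.93);  n_3 = (-0.9954, +0.0957)
∠(n_2, n_3) = 122.32°
δ = |180° − 122.32°| = 57.68°
57.68° > 2α = 43.60°  →  invalid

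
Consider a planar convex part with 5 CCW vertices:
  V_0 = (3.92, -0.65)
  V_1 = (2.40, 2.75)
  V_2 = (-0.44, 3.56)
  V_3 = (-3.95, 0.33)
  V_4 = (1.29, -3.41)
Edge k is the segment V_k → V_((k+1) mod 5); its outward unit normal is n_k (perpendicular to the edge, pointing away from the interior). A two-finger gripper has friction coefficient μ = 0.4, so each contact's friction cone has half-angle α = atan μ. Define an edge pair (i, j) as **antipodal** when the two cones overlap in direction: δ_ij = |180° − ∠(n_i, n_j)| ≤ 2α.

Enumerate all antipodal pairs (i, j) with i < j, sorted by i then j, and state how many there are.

α = atan 0.4 = 21.80°;  2α = 43.60°
n_0 = (+0.9129, +0.4081)
n_1 = (+0.2743, +0.9617)
n_2 = (-0.6771, +0.7358)
n_3 = (-0.5809, -0.8139)
n_4 = (+0.7240, -0.6899)
  (0,1): δ = 130.01°  ·
  (0,2): δ = 71.47°  ·
  (0,3): δ = 30.40°  ✓
  (0,4): δ = 112.29°  ·
  (1,2): δ = 121.46°  ·
  (1,3): δ = 19.60°  ✓
  (1,4): δ = 62.30°  ·
  (2,3): δ = 78.14°  ·
  (2,4): δ = 3.76°  ✓
  (3,4): δ = 98.10°  ·
antipodal pairs: 3

count = 3; pairs: (0,3), (1,3), (2,4)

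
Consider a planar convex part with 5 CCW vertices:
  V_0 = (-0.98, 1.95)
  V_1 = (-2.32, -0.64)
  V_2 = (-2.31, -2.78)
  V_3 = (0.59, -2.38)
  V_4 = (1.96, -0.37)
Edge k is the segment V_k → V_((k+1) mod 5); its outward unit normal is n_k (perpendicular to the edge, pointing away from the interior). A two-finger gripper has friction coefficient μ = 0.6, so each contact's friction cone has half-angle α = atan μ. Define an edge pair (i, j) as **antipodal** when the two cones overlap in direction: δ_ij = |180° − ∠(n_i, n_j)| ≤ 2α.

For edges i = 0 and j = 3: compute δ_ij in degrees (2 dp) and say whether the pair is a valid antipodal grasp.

α = atan 0.6 = 30.96°;  2α = 61.93°
edge 0: e_0 = (-1.34, -2.59);  n_0 = (-0.8882, +0.4595)
edge 3: e_3 = (+1.37, +2.01);  n_3 = (+0.8263, -0.5632)
∠(n_0, n_3) = 173.08°
δ = |180° − 173.08°| = 6.92°
6.92° ≤ 2α = 61.93°  →  valid

δ = 6.92°, valid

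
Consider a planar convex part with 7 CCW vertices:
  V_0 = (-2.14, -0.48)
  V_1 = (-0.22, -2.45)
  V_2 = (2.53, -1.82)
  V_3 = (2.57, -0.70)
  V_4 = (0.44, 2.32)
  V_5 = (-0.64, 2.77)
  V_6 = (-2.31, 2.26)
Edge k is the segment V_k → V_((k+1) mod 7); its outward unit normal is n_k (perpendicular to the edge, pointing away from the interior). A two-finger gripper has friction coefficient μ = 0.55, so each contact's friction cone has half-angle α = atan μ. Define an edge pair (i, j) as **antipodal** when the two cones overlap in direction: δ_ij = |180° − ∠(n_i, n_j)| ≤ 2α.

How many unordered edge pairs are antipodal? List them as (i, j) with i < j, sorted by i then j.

count = 7; pairs: (0,2), (0,3), (0,4), (1,4), (1,5), (2,6), (3,6)

α = atan 0.55 = 28.81°;  2α = 57.62°
n_0 = (-0.7161, -0.6980)
n_1 = (+0.2233, -0.9747)
n_2 = (+0.9994, -0.0357)
n_3 = (+0.8172, +0.5764)
n_4 = (+0.3846, +0.9231)
n_5 = (-0.2921, +0.9564)
n_6 = (-0.9981, -0.0619)
  (0,1): δ = 121.36°  ·
  (0,2): δ = 46.31°  ✓
  (0,3): δ = 9.07°  ✓
  (0,4): δ = 23.12°  ✓
  (0,5): δ = 62.72°  ·
  (0,6): δ = 139.29°  ·
  (1,2): δ = 104.95°  ·
  (1,3): δ = 67.71°  ·
  (1,4): δ = 35.52°  ✓
  (1,5): δ = 4.08°  ✓
  (1,6): δ = 80.65°  ·
  (2,3): δ = 142.76°  ·
  (2,4): δ = 110.57°  ·
  (2,5): δ = 70.97°  ·
  (2,6): δ = 5.60°  ✓
  (3,4): δ = 147.82°  ·
  (3,5): δ = 108.21°  ·
  (3,6): δ = 31.64°  ✓
  (4,5): δ = 140.40°  ·
  (4,6): δ = 63.83°  ·
  (5,6): δ = 103.43°  ·
antipodal pairs: 7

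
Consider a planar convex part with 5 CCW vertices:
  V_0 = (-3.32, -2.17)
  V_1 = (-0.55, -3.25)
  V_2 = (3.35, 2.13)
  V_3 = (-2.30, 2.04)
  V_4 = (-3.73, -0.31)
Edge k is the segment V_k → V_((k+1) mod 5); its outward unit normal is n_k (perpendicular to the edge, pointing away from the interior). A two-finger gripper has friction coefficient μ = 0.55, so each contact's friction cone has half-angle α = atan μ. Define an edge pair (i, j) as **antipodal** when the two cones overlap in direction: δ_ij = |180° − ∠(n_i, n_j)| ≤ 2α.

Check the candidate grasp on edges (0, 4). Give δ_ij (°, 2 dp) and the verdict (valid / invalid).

δ = 123.73°, invalid

α = atan 0.55 = 28.81°;  2α = 57.62°
edge 0: e_0 = (+2.77, -1.08);  n_0 = (-0.3633, -0.9317)
edge 4: e_4 = (+0.41, -1.86);  n_4 = (-0.9766, -0.2153)
∠(n_0, n_4) = 56.27°
δ = |180° − 56.27°| = 123.73°
123.73° > 2α = 57.62°  →  invalid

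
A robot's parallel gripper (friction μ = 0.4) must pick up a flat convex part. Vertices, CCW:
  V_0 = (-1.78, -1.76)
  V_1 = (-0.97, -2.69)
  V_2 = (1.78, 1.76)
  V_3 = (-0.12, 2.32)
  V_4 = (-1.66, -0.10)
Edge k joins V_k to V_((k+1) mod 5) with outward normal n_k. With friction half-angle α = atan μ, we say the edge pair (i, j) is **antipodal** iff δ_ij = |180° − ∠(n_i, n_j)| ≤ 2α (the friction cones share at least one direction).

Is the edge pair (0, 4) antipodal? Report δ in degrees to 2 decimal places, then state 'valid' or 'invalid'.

δ = 134.81°, invalid

α = atan 0.4 = 21.80°;  2α = 43.60°
edge 0: e_0 = (+0.81, -0.93);  n_0 = (-0.7541, -0.6568)
edge 4: e_4 = (-0.12, -1.66);  n_4 = (-0.9974, +0.0721)
∠(n_0, n_4) = 45.19°
δ = |180° − 45.19°| = 134.81°
134.81° > 2α = 43.60°  →  invalid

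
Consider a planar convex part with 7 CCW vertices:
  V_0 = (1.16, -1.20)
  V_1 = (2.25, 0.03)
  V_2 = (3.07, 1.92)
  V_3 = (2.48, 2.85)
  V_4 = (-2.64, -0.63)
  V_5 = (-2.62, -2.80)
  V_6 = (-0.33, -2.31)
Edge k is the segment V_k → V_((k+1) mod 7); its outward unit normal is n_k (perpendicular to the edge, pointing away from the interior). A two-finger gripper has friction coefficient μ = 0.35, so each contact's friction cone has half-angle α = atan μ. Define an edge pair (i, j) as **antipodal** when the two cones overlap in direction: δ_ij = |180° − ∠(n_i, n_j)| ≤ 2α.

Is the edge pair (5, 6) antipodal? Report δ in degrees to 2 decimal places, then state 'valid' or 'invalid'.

α = atan 0.35 = 19.29°;  2α = 38.58°
edge 5: e_5 = (+2.29, +0.49);  n_5 = (+0.2092, -0.9779)
edge 6: e_6 = (+1.49, +1.11);  n_6 = (+0.5974, -0.8019)
∠(n_5, n_6) = 24.61°
δ = |180° − 24.61°| = 155.39°
155.39° > 2α = 38.58°  →  invalid

δ = 155.39°, invalid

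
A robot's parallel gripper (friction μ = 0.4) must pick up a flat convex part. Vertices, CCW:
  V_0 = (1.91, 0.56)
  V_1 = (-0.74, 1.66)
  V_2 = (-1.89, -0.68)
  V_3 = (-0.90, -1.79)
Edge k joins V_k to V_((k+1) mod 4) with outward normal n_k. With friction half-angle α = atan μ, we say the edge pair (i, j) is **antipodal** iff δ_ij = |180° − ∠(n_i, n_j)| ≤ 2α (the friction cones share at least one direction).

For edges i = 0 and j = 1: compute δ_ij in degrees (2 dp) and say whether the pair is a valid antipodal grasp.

α = atan 0.4 = 21.80°;  2α = 43.60°
edge 0: e_0 = (-2.65, +1.10);  n_0 = (+0.3834, +0.9236)
edge 1: e_1 = (-1.15, -2.34);  n_1 = (-0.8975, +0.4411)
∠(n_0, n_1) = 86.37°
δ = |180° − 86.37°| = 93.63°
93.63° > 2α = 43.60°  →  invalid

δ = 93.63°, invalid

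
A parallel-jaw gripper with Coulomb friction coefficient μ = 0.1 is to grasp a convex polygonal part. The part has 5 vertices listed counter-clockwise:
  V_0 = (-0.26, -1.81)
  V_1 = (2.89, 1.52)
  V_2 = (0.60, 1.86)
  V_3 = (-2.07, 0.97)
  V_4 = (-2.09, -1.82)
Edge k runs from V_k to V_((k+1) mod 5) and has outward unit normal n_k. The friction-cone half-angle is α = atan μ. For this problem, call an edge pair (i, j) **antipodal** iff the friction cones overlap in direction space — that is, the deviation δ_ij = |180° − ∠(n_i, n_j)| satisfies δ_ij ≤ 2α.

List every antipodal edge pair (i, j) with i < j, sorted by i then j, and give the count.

count = 1; pairs: (1,4)

α = atan 0.1 = 5.71°;  2α = 11.42°
n_0 = (+0.7265, -0.6872)
n_1 = (+0.1469, +0.9892)
n_2 = (-0.3162, +0.9487)
n_3 = (-1.0000, +0.0072)
n_4 = (+0.0055, -1.0000)
  (0,1): δ = 55.04°  ·
  (0,2): δ = 28.16°  ·
  (0,3): δ = 43.00°  ·
  (0,4): δ = 133.72°  ·
  (1,2): δ = 153.12°  ·
  (1,3): δ = 81.97°  ·
  (1,4): δ = 8.76°  ✓
  (2,3): δ = 108.85°  ·
  (2,4): δ = 18.12°  ·
  (3,4): δ = 89.28°  ·
antipodal pairs: 1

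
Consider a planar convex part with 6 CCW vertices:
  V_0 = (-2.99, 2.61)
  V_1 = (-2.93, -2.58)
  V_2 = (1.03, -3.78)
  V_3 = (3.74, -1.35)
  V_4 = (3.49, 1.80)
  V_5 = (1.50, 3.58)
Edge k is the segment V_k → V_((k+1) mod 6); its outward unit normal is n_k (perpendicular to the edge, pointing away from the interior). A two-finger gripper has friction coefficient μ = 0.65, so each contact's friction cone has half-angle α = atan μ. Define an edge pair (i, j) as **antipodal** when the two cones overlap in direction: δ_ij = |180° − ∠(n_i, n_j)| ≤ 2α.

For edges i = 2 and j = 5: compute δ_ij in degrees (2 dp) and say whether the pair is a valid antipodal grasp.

α = atan 0.65 = 33.02°;  2α = 66.05°
edge 2: e_2 = (+2.71, +2.43);  n_2 = (+0.6676, -0.7445)
edge 5: e_5 = (-4.49, -0.97);  n_5 = (-0.2112, +0.9775)
∠(n_2, n_5) = 150.31°
δ = |180° − 150.31°| = 29.69°
29.69° ≤ 2α = 66.05°  →  valid

δ = 29.69°, valid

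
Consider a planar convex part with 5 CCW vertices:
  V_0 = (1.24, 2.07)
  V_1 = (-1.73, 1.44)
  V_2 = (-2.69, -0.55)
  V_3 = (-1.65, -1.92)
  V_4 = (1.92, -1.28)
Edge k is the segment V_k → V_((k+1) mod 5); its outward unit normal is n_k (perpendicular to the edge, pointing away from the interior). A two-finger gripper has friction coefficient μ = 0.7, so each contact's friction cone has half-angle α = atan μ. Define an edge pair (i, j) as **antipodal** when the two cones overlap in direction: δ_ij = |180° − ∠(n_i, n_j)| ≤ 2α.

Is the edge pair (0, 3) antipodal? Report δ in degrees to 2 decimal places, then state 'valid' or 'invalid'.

α = atan 0.7 = 34.99°;  2α = 69.98°
edge 0: e_0 = (-2.97, -0.63);  n_0 = (-0.2075, +0.9782)
edge 3: e_3 = (+3.57, +0.64);  n_3 = (+0.1765, -0.9843)
∠(n_0, n_3) = 178.19°
δ = |180° − 178.19°| = 1.81°
1.81° ≤ 2α = 69.98°  →  valid

δ = 1.81°, valid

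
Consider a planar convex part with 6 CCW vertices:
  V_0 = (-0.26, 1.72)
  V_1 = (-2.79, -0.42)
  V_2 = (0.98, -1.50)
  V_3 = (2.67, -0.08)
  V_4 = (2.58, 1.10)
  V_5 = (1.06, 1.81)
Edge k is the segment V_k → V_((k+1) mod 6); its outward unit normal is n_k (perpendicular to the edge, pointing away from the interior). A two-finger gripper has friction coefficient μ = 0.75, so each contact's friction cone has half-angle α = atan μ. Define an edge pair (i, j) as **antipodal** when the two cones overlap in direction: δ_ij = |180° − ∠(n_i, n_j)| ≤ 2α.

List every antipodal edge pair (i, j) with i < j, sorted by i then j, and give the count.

α = atan 0.75 = 36.87°;  2α = 73.74°
n_0 = (-0.6458, +0.7635)
n_1 = (-0.2754, -0.9613)
n_2 = (+0.6433, -0.7656)
n_3 = (+0.9971, +0.0761)
n_4 = (+0.4232, +0.9060)
n_5 = (-0.0680, +0.9977)
  (0,1): δ = 56.21°  ✓
  (0,2): δ = 0.19°  ✓
  (0,3): δ = 54.14°  ✓
  (0,4): δ = 114.74°  ·
  (0,5): δ = 143.67°  ·
  (1,2): δ = 123.98°  ·
  (1,3): δ = 69.65°  ✓
  (1,4): δ = 9.05°  ✓
  (1,5): δ = 19.89°  ✓
  (2,3): δ = 125.68°  ·
  (2,4): δ = 65.08°  ✓
  (2,5): δ = 36.14°  ✓
  (3,4): δ = 119.40°  ·
  (3,5): δ = 90.46°  ·
  (4,5): δ = 151.06°  ·
antipodal pairs: 8

count = 8; pairs: (0,1), (0,2), (0,3), (1,3), (1,4), (1,5), (2,4), (2,5)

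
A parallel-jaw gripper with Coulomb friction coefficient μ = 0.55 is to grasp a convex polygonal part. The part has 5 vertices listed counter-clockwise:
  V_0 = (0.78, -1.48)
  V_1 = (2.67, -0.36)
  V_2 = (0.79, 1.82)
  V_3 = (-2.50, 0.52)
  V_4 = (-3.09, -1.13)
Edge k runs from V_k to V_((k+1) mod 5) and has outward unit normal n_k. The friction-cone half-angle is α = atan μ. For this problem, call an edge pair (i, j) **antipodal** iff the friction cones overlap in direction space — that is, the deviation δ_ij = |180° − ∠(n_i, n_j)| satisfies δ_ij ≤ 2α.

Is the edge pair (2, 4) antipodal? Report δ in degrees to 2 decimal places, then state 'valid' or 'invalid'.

α = atan 0.55 = 28.81°;  2α = 57.62°
edge 2: e_2 = (-3.29, -1.30);  n_2 = (-0.3675, +0.9300)
edge 4: e_4 = (+3.87, -0.35);  n_4 = (-0.0901, -0.9959)
∠(n_2, n_4) = 153.27°
δ = |180° − 153.27°| = 26.73°
26.73° ≤ 2α = 57.62°  →  valid

δ = 26.73°, valid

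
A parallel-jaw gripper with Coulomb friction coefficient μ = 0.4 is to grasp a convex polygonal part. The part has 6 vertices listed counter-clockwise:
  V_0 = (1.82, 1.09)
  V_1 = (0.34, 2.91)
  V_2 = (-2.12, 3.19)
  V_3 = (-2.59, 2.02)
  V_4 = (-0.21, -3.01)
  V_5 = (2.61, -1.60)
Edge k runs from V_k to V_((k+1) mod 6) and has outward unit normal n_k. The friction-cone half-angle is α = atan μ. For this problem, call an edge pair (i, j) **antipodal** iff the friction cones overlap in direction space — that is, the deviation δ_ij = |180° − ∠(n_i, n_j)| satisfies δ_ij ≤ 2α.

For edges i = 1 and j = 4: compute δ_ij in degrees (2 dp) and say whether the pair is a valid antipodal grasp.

α = atan 0.4 = 21.80°;  2α = 43.60°
edge 1: e_1 = (-2.46, +0.28);  n_1 = (+0.1131, +0.9936)
edge 4: e_4 = (+2.82, +1.41);  n_4 = (+0.4472, -0.8944)
∠(n_1, n_4) = 146.94°
δ = |180° − 146.94°| = 33.06°
33.06° ≤ 2α = 43.60°  →  valid

δ = 33.06°, valid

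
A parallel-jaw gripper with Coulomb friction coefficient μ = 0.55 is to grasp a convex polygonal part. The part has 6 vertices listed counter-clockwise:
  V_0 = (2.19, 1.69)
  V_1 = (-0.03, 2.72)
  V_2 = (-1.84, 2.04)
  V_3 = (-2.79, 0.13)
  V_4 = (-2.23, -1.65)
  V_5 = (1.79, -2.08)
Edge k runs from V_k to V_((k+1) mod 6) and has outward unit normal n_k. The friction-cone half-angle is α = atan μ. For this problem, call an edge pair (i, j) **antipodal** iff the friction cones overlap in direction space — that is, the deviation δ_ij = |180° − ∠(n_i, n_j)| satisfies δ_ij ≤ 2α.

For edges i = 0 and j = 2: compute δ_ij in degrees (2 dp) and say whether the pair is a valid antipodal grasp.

δ = 91.56°, invalid

α = atan 0.55 = 28.81°;  2α = 57.62°
edge 0: e_0 = (-2.22, +1.03);  n_0 = (+0.4209, +0.9071)
edge 2: e_2 = (-0.95, -1.91);  n_2 = (-0.8954, +0.4453)
∠(n_0, n_2) = 88.44°
δ = |180° − 88.44°| = 91.56°
91.56° > 2α = 57.62°  →  invalid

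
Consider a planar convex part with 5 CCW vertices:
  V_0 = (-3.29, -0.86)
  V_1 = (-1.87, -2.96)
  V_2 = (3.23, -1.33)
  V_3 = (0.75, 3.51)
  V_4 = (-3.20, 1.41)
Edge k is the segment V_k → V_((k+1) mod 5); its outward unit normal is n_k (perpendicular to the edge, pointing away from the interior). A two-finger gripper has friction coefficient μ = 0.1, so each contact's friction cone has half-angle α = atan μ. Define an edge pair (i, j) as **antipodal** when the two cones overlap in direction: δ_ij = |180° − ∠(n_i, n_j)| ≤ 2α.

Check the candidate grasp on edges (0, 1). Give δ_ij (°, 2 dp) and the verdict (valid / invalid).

α = atan 0.1 = 5.71°;  2α = 11.42°
edge 0: e_0 = (+1.42, -2.10);  n_0 = (-0.8284, -0.5602)
edge 1: e_1 = (+5.10, +1.63);  n_1 = (+0.3044, -0.9525)
∠(n_0, n_1) = 73.66°
δ = |180° − 73.66°| = 106.34°
106.34° > 2α = 11.42°  →  invalid

δ = 106.34°, invalid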